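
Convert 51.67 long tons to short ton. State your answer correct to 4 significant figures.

57.87 short tons

1 long ton = 1.12000 short tons.
51.67 × 1.12000 ≈ 57.87 short ton.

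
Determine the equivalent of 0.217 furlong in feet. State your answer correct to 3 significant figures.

143 ft

1 furlong = 660.000 ft.
0.217 × 660.000 ≈ 143 ft.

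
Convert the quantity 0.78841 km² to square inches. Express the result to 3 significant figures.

1 square kilometer = 1.55000e+9 square inches.
0.78841 × 1.55000e+9 ≈ 1.22e+9 in².

1.22e+9 square inches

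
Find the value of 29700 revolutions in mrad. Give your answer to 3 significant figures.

1 rev = 6283.19 mrad.
Then 29700 × 6283.19 ≈ 1.87e+8 mrad.

1.87e+8 mrad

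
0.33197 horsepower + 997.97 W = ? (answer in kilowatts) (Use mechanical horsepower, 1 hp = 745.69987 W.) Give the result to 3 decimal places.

0.33197 hp = 0.247550 kW and 997.97 W = 0.997970 kW.
0.247550 + 0.997970 ≈ 1.246 kW.

1.246 kW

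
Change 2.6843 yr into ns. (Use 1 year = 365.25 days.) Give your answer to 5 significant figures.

8.4710e+16 nanoseconds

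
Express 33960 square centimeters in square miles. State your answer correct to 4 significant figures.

1 cm² = 3.86102 × 10^-11 mi².
Thus 33960 × 3.86102 × 10^-11 ≈ 1.311 × 10^-6 mi².

1.311 × 10^-6 mi²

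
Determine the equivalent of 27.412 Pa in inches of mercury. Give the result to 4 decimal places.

1 pascal = 0.000295300 inHg.
So 27.412 × 0.000295300 ≈ 0.0081 inHg.

0.0081 inHg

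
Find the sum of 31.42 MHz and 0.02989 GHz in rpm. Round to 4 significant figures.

31.42 MHz = 1.88520e+9 rpm and 0.02989 GHz = 1.79340e+9 rpm.
1.88520e+9 + 1.79340e+9 ≈ 3.679e+9 rpm.

3.679e+9 revolutions per minute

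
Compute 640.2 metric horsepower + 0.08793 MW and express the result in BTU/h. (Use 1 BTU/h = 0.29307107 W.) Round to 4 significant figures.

1.907e+6 BTU/h

640.2 PS = 1.60666e+6 BTU/h and 0.08793 MW = 300030 BTU/h.
1.60666e+6 + 300030 ≈ 1.907e+6 BTU/h.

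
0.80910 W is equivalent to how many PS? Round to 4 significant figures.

0.001100 PS

1 watt = 0.00135962 PS.
So 0.80910 × 0.00135962 ≈ 0.001100 PS.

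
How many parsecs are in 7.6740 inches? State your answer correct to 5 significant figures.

1 inch = 8.23158 × 10^-19 parsecs.
7.6740 × 8.23158 × 10^-19 ≈ 6.3169 × 10^-18 pc.

6.3169 × 10^-18 pc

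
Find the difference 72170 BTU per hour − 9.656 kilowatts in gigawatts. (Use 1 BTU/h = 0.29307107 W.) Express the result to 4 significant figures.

1.149 × 10^-5 gigawatts

72170 BTU/h = 2.11509 × 10^-5 GW and 9.656 kW = 9.65600 × 10^-6 GW.
2.11509 × 10^-5 − 9.65600 × 10^-6 ≈ 1.149 × 10^-5 GW.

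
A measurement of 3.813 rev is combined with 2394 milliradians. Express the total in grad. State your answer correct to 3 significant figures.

1680 grad

3.813 rev = 1525.20 grad and 2394 mrad = 152.407 grad.
1525.20 + 152.407 ≈ 1680 grad.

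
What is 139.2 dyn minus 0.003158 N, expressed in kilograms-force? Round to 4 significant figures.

139.2 dyn = 0.000141944 kgf and 0.003158 N = 0.000322026 kgf.
0.000141944 − 0.000322026 ≈ -0.0001801 kgf.

-0.0001801 kilograms-force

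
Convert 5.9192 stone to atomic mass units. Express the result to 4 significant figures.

2.264e+28 u

1 stone = 3.82424e+27 atomic mass units.
Then 5.9192 × 3.82424e+27 ≈ 2.264e+28 u.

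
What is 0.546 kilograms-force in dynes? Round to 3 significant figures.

535000 dyn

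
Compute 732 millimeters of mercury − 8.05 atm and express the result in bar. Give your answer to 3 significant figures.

-7.18 bar

732 mmHg = 0.975920 bar and 8.05 atm = 8.15666 bar.
0.975920 − 8.15666 ≈ -7.18 bar.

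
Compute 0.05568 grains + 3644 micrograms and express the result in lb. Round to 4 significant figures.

1.599e-5 lb

0.05568 gr = 7.95429e-6 lb and 3644 μg = 8.03364e-6 lb.
7.95429e-6 + 8.03364e-6 ≈ 1.599e-5 lb.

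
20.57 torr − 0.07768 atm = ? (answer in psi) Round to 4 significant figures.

-0.7438 pounds per square inch

20.57 torr = 0.397757 psi and 0.07768 atm = 1.14158 psi.
0.397757 − 1.14158 ≈ -0.7438 psi.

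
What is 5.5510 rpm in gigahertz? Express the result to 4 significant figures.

1 revolution per minute = 1.66667e-11 gigahertz.
So 5.5510 × 1.66667e-11 ≈ 9.252e-11 GHz.

9.252e-11 gigahertz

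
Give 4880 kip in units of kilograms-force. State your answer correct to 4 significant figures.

1 kip = 453.592 kgf.
4880 × 453.592 ≈ 2.214e+6 kgf.

2.214e+6 kgf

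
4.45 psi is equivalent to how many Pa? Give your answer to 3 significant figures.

1 pound per square inch = 6894.76 Pa.
4.45 × 6894.76 ≈ 30700 Pa.

30700 Pa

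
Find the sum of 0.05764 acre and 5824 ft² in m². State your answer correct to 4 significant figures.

0.05764 acre = 233.261 m² and 5824 ft² = 541.067 m².
233.261 + 541.067 ≈ 774.3 m².

774.3 m²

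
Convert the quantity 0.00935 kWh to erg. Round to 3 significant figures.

3.37e+11 ergs

1 kilowatt-hour = 3.60000e+13 ergs.
Then 0.00935 × 3.60000e+13 ≈ 3.37e+11 erg.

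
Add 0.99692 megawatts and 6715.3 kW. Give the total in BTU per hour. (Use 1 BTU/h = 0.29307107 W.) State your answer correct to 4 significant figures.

0.99692 MW = 3.40163 × 10^6 BTU/h and 6715.3 kW = 2.29136 × 10^7 BTU/h.
3.40163 × 10^6 + 2.29136 × 10^7 ≈ 2.632 × 10^7 BTU/h.

2.632 × 10^7 BTU/h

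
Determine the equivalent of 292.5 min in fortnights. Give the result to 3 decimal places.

1 min = 4.96032 × 10^-5 fortnights.
So 292.5 × 4.96032 × 10^-5 ≈ 0.015 fortnight.

0.015 fortnights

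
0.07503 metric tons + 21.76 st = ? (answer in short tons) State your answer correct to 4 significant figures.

0.2350 short ton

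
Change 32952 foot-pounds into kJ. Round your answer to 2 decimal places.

1 ft·lbf = 0.00135582 kJ.
Thus 32952 × 0.00135582 ≈ 44.68 kJ.

44.68 kJ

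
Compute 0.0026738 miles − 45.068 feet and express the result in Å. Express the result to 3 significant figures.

0.0026738 mi = 4.30306e+10 Å and 45.068 ft = 1.37367e+11 Å.
4.30306e+10 − 1.37367e+11 ≈ -9.43e+10 Å.

-9.43e+10 Å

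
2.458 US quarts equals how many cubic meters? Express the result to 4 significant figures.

1 US qt = 0.000946353 cubic meters.
2.458 × 0.000946353 ≈ 0.002326 m³.

0.002326 cubic meters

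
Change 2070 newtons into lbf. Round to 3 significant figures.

1 newton = 0.224809 pounds-force.
Thus 2070 × 0.224809 ≈ 465 lbf.

465 lbf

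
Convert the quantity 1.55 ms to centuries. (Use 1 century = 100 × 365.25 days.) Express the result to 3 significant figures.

1 ms = 3.16881 × 10^-13 centuries.
So 1.55 × 3.16881 × 10^-13 ≈ 4.91 × 10^-13 century.

4.91 × 10^-13 century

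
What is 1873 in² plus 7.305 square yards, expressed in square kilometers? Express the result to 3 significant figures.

1873 in² = 1.20838e-6 km² and 7.305 yd² = 6.10791e-6 km².
1.20838e-6 + 6.10791e-6 ≈ 7.32e-6 km².

7.32e-6 square kilometers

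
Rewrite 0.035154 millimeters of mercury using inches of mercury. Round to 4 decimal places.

0.0014 inches of mercury

1 millimeter of mercury = 0.0393701 inHg.
So 0.035154 × 0.0393701 ≈ 0.0014 inHg.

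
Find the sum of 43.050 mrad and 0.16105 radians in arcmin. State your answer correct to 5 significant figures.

43.050 mrad = 147.995 arcmin and 0.16105 rad = 553.649 arcmin.
147.995 + 553.649 ≈ 701.64 arcmin.

701.64 arcminutes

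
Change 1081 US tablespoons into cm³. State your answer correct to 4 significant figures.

1 US tablespoon = 14.7868 cm³.
So 1081 × 14.7868 ≈ 15980 cm³.

15980 cm³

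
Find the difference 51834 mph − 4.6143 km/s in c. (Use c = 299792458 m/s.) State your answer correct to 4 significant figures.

6.190e-5 c

51834 mph = 7.72930e-5 c and 4.6143 km/s = 1.53916e-5 c.
7.72930e-5 − 1.53916e-5 ≈ 6.190e-5 c.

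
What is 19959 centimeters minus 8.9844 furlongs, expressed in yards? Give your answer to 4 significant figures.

19959 cm = 218.274 yd and 8.9844 furlong = 1976.57 yd.
218.274 − 1976.57 ≈ -1758 yd.

-1758 yards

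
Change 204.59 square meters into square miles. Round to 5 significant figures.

7.8993 × 10^-5 square miles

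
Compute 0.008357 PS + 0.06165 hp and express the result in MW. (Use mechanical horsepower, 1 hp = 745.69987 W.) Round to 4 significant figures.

0.008357 PS = 6.14656e-6 MW and 0.06165 hp = 4.59724e-5 MW.
6.14656e-6 + 4.59724e-5 ≈ 5.212e-5 MW.

5.212e-5 MW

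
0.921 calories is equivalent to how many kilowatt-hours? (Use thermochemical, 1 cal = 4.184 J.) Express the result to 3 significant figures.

1.07 × 10^-6 kilowatt-hours

1 calorie = 1.16222 × 10^-6 kWh.
Then 0.921 × 1.16222 × 10^-6 ≈ 1.07 × 10^-6 kWh.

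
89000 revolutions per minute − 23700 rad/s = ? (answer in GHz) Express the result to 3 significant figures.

89000 rpm = 1.48333e-6 GHz and 23700 rad/s = 3.77197e-6 GHz.
1.48333e-6 − 3.77197e-6 ≈ -2.29e-6 GHz.

-2.29e-6 gigahertz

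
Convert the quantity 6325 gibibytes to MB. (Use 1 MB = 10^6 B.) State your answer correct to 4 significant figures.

6.791 × 10^6 MB

1 GiB = 1073.74 megabytes.
6325 × 1073.74 ≈ 6.791 × 10^6 MB.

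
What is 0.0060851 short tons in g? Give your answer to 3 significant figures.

5520 grams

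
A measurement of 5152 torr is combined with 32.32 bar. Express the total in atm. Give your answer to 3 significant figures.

5152 torr = 6.77895 atm and 32.32 bar = 31.8974 atm.
6.77895 + 31.8974 ≈ 38.7 atm.

38.7 atmospheres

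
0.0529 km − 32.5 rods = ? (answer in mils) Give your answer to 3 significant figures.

0.0529 km = 2.08268 × 10^6 mil and 32.5 rod = 6.43500 × 10^6 mil.
2.08268 × 10^6 − 6.43500 × 10^6 ≈ -4.35 × 10^6 mil.

-4.35 × 10^6 mils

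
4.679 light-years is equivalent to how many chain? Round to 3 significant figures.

1 light-year = 4.70290 × 10^14 chain.
4.679 × 4.70290 × 10^14 ≈ 2.20 × 10^15 chain.

2.20 × 10^15 chain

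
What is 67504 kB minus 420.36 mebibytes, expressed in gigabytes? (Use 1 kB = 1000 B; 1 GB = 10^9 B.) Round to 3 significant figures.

67504 kB = 0.0675040 GB and 420.36 MiB = 0.440779 GB.
0.0675040 − 0.440779 ≈ -0.373 GB.

-0.373 GB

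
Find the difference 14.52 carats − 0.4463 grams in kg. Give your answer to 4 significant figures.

0.002458 kg

14.52 ct = 0.00290400 kg and 0.4463 g = 0.000446300 kg.
0.00290400 − 0.000446300 ≈ 0.002458 kg.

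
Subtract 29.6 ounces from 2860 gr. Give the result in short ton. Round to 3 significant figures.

2860 gr = 0.000204286 short ton and 29.6 oz = 0.000925000 short ton.
0.000204286 − 0.000925000 ≈ -0.000721 short ton.

-0.000721 short ton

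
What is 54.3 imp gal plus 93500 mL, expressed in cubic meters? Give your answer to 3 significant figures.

0.340 cubic meters

54.3 imp gal = 0.246853 m³ and 93500 mL = 0.0935000 m³.
0.246853 + 0.0935000 ≈ 0.340 m³.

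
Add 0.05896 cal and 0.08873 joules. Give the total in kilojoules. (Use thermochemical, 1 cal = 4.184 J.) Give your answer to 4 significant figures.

0.0003354 kilojoules

0.05896 cal = 0.000246689 kJ and 0.08873 J = 8.87300e-5 kJ.
0.000246689 + 8.87300e-5 ≈ 0.0003354 kJ.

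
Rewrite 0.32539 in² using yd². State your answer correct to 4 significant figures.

0.0002511 square yards

1 square inch = 0.000771605 square yards.
So 0.32539 × 0.000771605 ≈ 0.0002511 yd².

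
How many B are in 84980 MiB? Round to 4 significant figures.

8.911 × 10^10 bytes

1 MiB = 1.04858 × 10^6 B.
Thus 84980 × 1.04858 × 10^6 ≈ 8.911 × 10^10 B.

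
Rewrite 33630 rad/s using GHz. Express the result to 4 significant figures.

5.352 × 10^-6 GHz

1 rad/s = 1.59155 × 10^-10 gigahertz.
Then 33630 × 1.59155 × 10^-10 ≈ 5.352 × 10^-6 GHz.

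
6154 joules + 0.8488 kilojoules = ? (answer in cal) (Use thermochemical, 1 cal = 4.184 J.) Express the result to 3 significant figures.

6154 J = 1470.84 cal and 0.8488 kJ = 202.868 cal.
1470.84 + 202.868 ≈ 1670 cal.

1670 cal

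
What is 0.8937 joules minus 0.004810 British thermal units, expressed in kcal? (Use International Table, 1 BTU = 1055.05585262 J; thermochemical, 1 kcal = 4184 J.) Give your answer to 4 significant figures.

0.8937 J = 0.000213599 kcal and 0.004810 BTU = 0.00121291 kcal.
0.000213599 − 0.00121291 ≈ -0.0009993 kcal.

-0.0009993 kilocalories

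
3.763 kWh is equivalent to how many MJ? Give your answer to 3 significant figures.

13.5 MJ

1 kilowatt-hour = 3.60000 MJ.
3.763 × 3.60000 ≈ 13.5 MJ.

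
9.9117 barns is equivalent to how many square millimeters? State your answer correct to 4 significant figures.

9.912e-22 mm²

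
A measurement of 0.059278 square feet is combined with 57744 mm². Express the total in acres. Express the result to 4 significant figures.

0.059278 ft² = 1.36084e-6 acre and 57744 mm² = 1.42689e-5 acre.
1.36084e-6 + 1.42689e-5 ≈ 1.563e-5 acre.

1.563e-5 acre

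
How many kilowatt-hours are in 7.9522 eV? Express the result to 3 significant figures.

3.54e-25 kWh

1 electronvolt = 4.45049e-26 kilowatt-hours.
Then 7.9522 × 4.45049e-26 ≈ 3.54e-25 kWh.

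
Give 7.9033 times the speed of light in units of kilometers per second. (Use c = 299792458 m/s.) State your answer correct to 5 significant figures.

1 speed of light = 299792 km/s.
Thus 7.9033 × 299792 ≈ 2.3693 × 10^6 km/s.

2.3693 × 10^6 km/s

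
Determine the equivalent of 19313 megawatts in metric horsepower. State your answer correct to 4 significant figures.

2.626e+7 metric horsepower

1 MW = 1359.62 PS.
Thus 19313 × 1359.62 ≈ 2.626e+7 PS.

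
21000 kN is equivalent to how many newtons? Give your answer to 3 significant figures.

2.10e+7 N

1 kN = 1000.00 N.
So 21000 × 1000.00 ≈ 2.10e+7 N.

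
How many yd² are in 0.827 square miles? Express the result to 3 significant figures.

1 square mile = 3.09760 × 10^6 square yards.
So 0.827 × 3.09760 × 10^6 ≈ 2.56 × 10^6 yd².

2.56 × 10^6 square yards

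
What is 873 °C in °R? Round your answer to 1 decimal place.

2063.1 °R

°R = (°C + 273.15) × 9/5.
Applying the formula gives 2063.1 °R.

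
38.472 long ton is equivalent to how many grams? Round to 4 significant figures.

3.909 × 10^7 grams

1 long ton = 1.01605 × 10^6 g.
Thus 38.472 × 1.01605 × 10^6 ≈ 3.909 × 10^7 g.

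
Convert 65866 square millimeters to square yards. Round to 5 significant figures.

1 square millimeter = 1.19599 × 10^-6 yd².
So 65866 × 1.19599 × 10^-6 ≈ 0.078775 yd².

0.078775 yd²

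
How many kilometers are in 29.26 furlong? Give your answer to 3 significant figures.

1 furlong = 0.201168 km.
29.26 × 0.201168 ≈ 5.89 km.

5.89 km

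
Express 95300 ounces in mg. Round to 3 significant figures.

1 oz = 28349.5 milligrams.
Then 95300 × 28349.5 ≈ 2.70e+9 mg.

2.70e+9 milligrams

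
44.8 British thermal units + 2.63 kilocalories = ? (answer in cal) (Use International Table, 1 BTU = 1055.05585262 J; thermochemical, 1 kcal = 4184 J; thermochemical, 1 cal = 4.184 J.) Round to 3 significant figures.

13900 calories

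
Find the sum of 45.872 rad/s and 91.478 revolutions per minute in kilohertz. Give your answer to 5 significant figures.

0.0088254 kilohertz

45.872 rad/s = 0.00730076 kHz and 91.478 rpm = 0.00152463 kHz.
0.00730076 + 0.00152463 ≈ 0.0088254 kHz.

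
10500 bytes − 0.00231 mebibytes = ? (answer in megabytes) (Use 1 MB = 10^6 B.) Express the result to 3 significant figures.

10500 B = 0.0105000 MB and 0.00231 MiB = 0.00242221 MB.
0.0105000 − 0.00242221 ≈ 0.00808 MB.

0.00808 MB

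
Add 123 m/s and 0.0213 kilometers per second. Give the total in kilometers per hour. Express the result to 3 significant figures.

519 km/h

123 m/s = 442.800 km/h and 0.0213 km/s = 76.6800 km/h.
442.800 + 76.6800 ≈ 519 km/h.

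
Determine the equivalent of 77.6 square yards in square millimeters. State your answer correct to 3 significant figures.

1 yd² = 836127 mm².
So 77.6 × 836127 ≈ 6.49 × 10^7 mm².

6.49 × 10^7 mm²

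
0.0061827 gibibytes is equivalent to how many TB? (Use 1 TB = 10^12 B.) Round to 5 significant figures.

6.6386 × 10^-6 terabytes

1 gibibyte = 0.00107374 TB.
Then 0.0061827 × 0.00107374 ≈ 6.6386 × 10^-6 TB.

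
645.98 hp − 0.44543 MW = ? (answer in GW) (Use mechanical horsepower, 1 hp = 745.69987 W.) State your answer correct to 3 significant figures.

3.63e-5 GW

645.98 hp = 0.000481707 GW and 0.44543 MW = 0.000445430 GW.
0.000481707 − 0.000445430 ≈ 3.63e-5 GW.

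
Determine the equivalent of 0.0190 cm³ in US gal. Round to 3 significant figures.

1 cubic centimeter = 0.000264172 US gal.
Then 0.0190 × 0.000264172 ≈ 5.02e-6 US gal.

5.02e-6 US gal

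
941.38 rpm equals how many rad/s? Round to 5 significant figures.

98.581 rad/s

1 revolution per minute = 0.104720 rad/s.
Thus 941.38 × 0.104720 ≈ 98.581 rad/s.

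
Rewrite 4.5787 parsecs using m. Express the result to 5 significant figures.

1.4128 × 10^17 meters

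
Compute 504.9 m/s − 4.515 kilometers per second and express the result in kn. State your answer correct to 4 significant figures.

-7795 kn

504.9 m/s = 981.447 kn and 4.515 km/s = 8776.46 kn.
981.447 − 8776.46 ≈ -7795 kn.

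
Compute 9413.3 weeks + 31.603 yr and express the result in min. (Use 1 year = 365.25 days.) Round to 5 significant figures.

1.1151e+8 minutes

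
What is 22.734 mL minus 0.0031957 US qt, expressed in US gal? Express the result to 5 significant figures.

0.0052068 US gallons

22.734 mL = 0.00600569 US gal and 0.0031957 US qt = 0.000798925 US gal.
0.00600569 − 0.000798925 ≈ 0.0052068 US gal.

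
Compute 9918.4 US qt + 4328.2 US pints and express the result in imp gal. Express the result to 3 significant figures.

2520 imperial gallons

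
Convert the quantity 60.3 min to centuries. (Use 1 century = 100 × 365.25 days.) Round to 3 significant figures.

1.15e-6 century

1 minute = 1.90129e-8 century.
Then 60.3 × 1.90129e-8 ≈ 1.15e-6 century.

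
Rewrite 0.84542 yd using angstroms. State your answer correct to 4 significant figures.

7.731 × 10^9 Å

1 yard = 9.14400 × 10^9 Å.
Thus 0.84542 × 9.14400 × 10^9 ≈ 7.731 × 10^9 Å.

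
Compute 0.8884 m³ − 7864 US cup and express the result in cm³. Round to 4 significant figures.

-972100 cm³

0.8884 m³ = 888400 cm³ and 7864 US cup = 1.86053 × 10^6 cm³.
888400 − 1.86053 × 10^6 ≈ -972100 cm³.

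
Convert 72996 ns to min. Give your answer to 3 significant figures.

1 ns = 1.66667 × 10^-11 min.
Then 72996 × 1.66667 × 10^-11 ≈ 1.22 × 10^-6 min.

1.22 × 10^-6 min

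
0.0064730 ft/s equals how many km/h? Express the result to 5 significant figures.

1 foot per second = 1.09728 kilometers per hour.
0.0064730 × 1.09728 ≈ 0.0071027 km/h.

0.0071027 km/h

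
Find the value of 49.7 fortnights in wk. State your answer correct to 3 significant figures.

1 fortnight = 2.00000 weeks.
So 49.7 × 2.00000 ≈ 99.4 wk.

99.4 wk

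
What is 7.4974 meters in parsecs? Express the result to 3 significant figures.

1 m = 3.24078e-17 parsecs.
7.4974 × 3.24078e-17 ≈ 2.43e-16 pc.

2.43e-16 pc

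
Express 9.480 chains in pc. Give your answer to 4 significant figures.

6.180 × 10^-15 parsecs

1 chain = 6.51941 × 10^-16 pc.
Thus 9.480 × 6.51941 × 10^-16 ≈ 6.180 × 10^-15 pc.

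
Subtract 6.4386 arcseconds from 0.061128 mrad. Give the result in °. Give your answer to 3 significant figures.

0.00171 °

0.061128 mrad = 0.00350238 ° and 6.4386 arcsec = 0.00178850 °.
0.00350238 − 0.00178850 ≈ 0.00171 °.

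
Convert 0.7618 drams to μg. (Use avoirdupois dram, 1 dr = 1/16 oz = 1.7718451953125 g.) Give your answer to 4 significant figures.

1.350e+6 μg

1 dr = 1.77185e+6 micrograms.
0.7618 × 1.77185e+6 ≈ 1.350e+6 μg.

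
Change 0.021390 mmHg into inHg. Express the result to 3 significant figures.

0.000842 inches of mercury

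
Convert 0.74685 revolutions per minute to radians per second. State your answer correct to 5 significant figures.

0.078210 rad/s

1 revolution per minute = 0.104720 rad/s.
So 0.74685 × 0.104720 ≈ 0.078210 rad/s.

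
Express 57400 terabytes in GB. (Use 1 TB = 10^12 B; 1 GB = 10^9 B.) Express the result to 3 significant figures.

5.74e+7 GB

1 TB = 1000.00 gigabytes.
Thus 57400 × 1000.00 ≈ 5.74e+7 GB.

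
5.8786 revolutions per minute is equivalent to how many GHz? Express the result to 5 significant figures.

1 revolution per minute = 1.66667e-11 GHz.
Then 5.8786 × 1.66667e-11 ≈ 9.7977e-11 GHz.

9.7977e-11 GHz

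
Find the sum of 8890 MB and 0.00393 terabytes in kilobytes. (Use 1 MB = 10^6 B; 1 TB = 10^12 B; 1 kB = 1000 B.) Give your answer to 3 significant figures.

1.28e+7 kB

8890 MB = 8.89000e+6 kB and 0.00393 TB = 3.93000e+6 kB.
8.89000e+6 + 3.93000e+6 ≈ 1.28e+7 kB.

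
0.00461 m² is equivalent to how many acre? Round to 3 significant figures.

1.14 × 10^-6 acre

1 m² = 0.000247105 acre.
Thus 0.00461 × 0.000247105 ≈ 1.14 × 10^-6 acre.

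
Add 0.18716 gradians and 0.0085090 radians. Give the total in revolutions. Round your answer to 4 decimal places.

0.0018 rev

0.18716 grad = 0.000467900 rev and 0.0085090 rad = 0.00135425 rev.
0.000467900 + 0.00135425 ≈ 0.0018 rev.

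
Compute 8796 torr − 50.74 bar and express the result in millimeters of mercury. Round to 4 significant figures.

8796 torr = 8796.00 mmHg and 50.74 bar = 38058.1 mmHg.
8796.00 − 38058.1 ≈ -29260 mmHg.

-29260 mmHg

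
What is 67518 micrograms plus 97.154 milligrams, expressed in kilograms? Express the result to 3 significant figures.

67518 μg = 6.75180e-5 kg and 97.154 mg = 9.71540e-5 kg.
6.75180e-5 + 9.71540e-5 ≈ 0.000165 kg.

0.000165 kg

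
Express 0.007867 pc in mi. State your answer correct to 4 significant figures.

1 pc = 1.91735 × 10^13 mi.
So 0.007867 × 1.91735 × 10^13 ≈ 1.508 × 10^11 mi.

1.508 × 10^11 miles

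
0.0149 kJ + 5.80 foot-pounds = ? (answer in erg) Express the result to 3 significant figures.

2.28 × 10^8 erg

0.0149 kJ = 1.49000 × 10^8 erg and 5.80 ft·lbf = 7.86374 × 10^7 erg.
1.49000 × 10^8 + 7.86374 × 10^7 ≈ 2.28 × 10^8 erg.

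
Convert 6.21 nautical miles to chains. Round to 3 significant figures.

572 chain

1 nautical mile = 92.0624 chains.
6.21 × 92.0624 ≈ 572 chain.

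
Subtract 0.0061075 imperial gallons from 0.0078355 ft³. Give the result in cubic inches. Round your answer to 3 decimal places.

11.845 in³

0.0078355 ft³ = 13.5397 in³ and 0.0061075 imp gal = 1.69434 in³.
13.5397 − 1.69434 ≈ 11.845 in³.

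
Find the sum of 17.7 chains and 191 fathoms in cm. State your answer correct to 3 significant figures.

17.7 chain = 35606.7 cm and 191 fathom = 34930.1 cm.
35606.7 + 34930.1 ≈ 70500 cm.

70500 centimeters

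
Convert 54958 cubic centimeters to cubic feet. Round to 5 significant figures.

1.9408 ft³

1 cubic centimeter = 3.53147 × 10^-5 cubic feet.
So 54958 × 3.53147 × 10^-5 ≈ 1.9408 ft³.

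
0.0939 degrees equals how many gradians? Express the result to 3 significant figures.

1 degree = 1.11111 grad.
Thus 0.0939 × 1.11111 ≈ 0.104 grad.

0.104 grad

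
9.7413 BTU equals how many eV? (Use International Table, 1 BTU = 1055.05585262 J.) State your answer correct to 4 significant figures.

1 British thermal unit = 6.58514 × 10^21 electronvolts.
9.7413 × 6.58514 × 10^21 ≈ 6.415 × 10^22 eV.

6.415 × 10^22 eV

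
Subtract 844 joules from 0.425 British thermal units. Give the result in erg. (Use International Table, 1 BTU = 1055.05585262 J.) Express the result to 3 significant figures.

-3.96 × 10^9 erg

0.425 BTU = 4.48399 × 10^9 erg and 844 J = 8.44000 × 10^9 erg.
4.48399 × 10^9 − 8.44000 × 10^9 ≈ -3.96 × 10^9 erg.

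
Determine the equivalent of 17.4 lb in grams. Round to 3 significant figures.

7890 grams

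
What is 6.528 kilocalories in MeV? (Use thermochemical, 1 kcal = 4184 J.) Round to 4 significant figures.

1.705 × 10^17 MeV

1 kilocalorie = 2.61145 × 10^16 MeV.
So 6.528 × 2.61145 × 10^16 ≈ 1.705 × 10^17 MeV.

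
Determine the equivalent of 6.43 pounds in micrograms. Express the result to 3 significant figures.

1 lb = 4.53592e+8 μg.
6.43 × 4.53592e+8 ≈ 2.92e+9 μg.

2.92e+9 micrograms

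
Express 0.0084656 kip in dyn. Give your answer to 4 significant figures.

3.766e+6 dyn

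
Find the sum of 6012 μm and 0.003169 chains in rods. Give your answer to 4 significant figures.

0.01387 rods

6012 μm = 0.00119542 rod and 0.003169 chain = 0.0126760 rod.
0.00119542 + 0.0126760 ≈ 0.01387 rod.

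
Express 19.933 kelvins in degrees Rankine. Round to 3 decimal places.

35.879 °R

°R = K × 9/5.
Applying the formula gives 35.879 °R.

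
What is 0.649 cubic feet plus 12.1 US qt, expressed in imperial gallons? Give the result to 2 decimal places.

6.56 imperial gallons

0.649 ft³ = 4.04251 imp gal and 12.1 US qt = 2.51884 imp gal.
4.04251 + 2.51884 ≈ 6.56 imp gal.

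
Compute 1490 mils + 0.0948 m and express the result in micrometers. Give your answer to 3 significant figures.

1490 mil = 37846.0 μm and 0.0948 m = 94800.0 μm.
37846.0 + 94800.0 ≈ 133000 μm.

133000 micrometers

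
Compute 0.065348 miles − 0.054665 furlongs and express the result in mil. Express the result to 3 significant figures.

3.71 × 10^6 mil

0.065348 mi = 4.14045 × 10^6 mil and 0.054665 furlong = 432947 mil.
4.14045 × 10^6 − 432947 ≈ 3.71 × 10^6 mil.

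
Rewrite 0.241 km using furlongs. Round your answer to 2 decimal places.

1 kilometer = 4.97097 furlongs.
0.241 × 4.97097 ≈ 1.20 furlong.

1.20 furlong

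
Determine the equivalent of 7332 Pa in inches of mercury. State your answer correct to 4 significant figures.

1 pascal = 0.000295300 inHg.
Then 7332 × 0.000295300 ≈ 2.165 inHg.

2.165 inHg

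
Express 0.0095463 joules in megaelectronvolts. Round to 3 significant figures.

1 joule = 6.24151 × 10^12 MeV.
Thus 0.0095463 × 6.24151 × 10^12 ≈ 5.96 × 10^10 MeV.

5.96 × 10^10 MeV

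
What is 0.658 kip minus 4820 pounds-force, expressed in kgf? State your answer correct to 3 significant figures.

0.658 kip = 298.464 kgf and 4820 lbf = 2186.32 kgf.
298.464 − 2186.32 ≈ -1890 kgf.

-1890 kgf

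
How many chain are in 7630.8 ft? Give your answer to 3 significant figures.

1 foot = 0.0151515 chain.
So 7630.8 × 0.0151515 ≈ 116 chain.

116 chain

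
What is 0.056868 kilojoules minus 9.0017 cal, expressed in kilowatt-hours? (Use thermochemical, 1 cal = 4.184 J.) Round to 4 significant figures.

0.056868 kJ = 1.57967 × 10^-5 kWh and 9.0017 cal = 1.04620 × 10^-5 kWh.
1.57967 × 10^-5 − 1.04620 × 10^-5 ≈ 5.335 × 10^-6 kWh.

5.335 × 10^-6 kWh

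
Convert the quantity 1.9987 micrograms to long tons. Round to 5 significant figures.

1.9671e-12 long ton

1 μg = 9.84207e-13 long ton.
Then 1.9987 × 9.84207e-13 ≈ 1.9671e-12 long ton.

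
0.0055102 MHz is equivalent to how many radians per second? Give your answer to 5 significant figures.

1 megahertz = 6.28319 × 10^6 radians per second.
So 0.0055102 × 6.28319 × 10^6 ≈ 34622 rad/s.

34622 radians per second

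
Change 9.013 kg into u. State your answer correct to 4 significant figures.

5.428e+27 u

1 kg = 6.02214e+26 u.
Thus 9.013 × 6.02214e+26 ≈ 5.428e+27 u.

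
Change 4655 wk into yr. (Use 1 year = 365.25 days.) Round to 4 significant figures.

1 week = 0.0191650 yr.
Then 4655 × 0.0191650 ≈ 89.21 yr.

89.21 yr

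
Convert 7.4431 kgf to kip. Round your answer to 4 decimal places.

0.0164 kip

1 kgf = 0.00220462 kips.
Thus 7.4431 × 0.00220462 ≈ 0.0164 kip.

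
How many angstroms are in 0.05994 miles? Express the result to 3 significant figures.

9.65 × 10^11 angstroms

1 mi = 1.60934 × 10^13 Å.
So 0.05994 × 1.60934 × 10^13 ≈ 9.65 × 10^11 Å.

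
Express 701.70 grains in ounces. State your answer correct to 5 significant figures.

1 gr = 0.00228571 ounces.
701.70 × 0.00228571 ≈ 1.6039 oz.

1.6039 ounces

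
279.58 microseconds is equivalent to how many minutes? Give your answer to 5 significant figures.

1 microsecond = 1.66667e-8 minutes.
So 279.58 × 1.66667e-8 ≈ 4.6597e-6 min.

4.6597e-6 min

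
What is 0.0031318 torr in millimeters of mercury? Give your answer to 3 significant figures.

0.00313 millimeters of mercury

1 torr = 1.00000 mmHg.
So 0.0031318 × 1.00000 ≈ 0.00313 mmHg.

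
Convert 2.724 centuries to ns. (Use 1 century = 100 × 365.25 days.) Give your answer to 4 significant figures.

1 century = 3.15576e+18 ns.
2.724 × 3.15576e+18 ≈ 8.596e+18 ns.

8.596e+18 nanoseconds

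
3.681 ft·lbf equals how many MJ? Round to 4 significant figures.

4.991e-6 megajoules

1 foot-pound = 1.35582e-6 MJ.
Thus 3.681 × 1.35582e-6 ≈ 4.991e-6 MJ.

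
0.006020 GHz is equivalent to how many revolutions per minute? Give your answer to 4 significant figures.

3.612 × 10^8 revolutions per minute

1 gigahertz = 6.00000 × 10^10 rpm.
Thus 0.006020 × 6.00000 × 10^10 ≈ 3.612 × 10^8 rpm.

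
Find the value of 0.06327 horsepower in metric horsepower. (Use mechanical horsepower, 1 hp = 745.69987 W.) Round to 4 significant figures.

0.06415 PS

1 horsepower = 1.01387 PS.
So 0.06327 × 1.01387 ≈ 0.06415 PS.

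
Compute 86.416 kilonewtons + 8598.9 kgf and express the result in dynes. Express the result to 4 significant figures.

1.707 × 10^10 dynes

86.416 kN = 8.64160 × 10^9 dyn and 8598.9 kgf = 8.43264 × 10^9 dyn.
8.64160 × 10^9 + 8.43264 × 10^9 ≈ 1.707 × 10^10 dyn.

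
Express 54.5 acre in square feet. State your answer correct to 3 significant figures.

1 acre = 43560.0 square feet.
54.5 × 43560.0 ≈ 2.37e+6 ft².

2.37e+6 ft²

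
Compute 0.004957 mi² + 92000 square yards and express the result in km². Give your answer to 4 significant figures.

0.08976 square kilometers

0.004957 mi² = 0.0128386 km² and 92000 yd² = 0.0769237 km².
0.0128386 + 0.0769237 ≈ 0.08976 km².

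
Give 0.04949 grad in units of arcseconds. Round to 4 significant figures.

160.3 arcseconds

1 gradian = 3240.00 arcsec.
Thus 0.04949 × 3240.00 ≈ 160.3 arcsec.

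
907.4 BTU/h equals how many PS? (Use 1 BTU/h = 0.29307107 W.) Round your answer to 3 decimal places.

1 BTU/h = 0.000398466 metric horsepower.
Then 907.4 × 0.000398466 ≈ 0.362 PS.

0.362 PS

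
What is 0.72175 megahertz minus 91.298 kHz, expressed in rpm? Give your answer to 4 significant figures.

0.72175 MHz = 4.33050 × 10^7 rpm and 91.298 kHz = 5.47788 × 10^6 rpm.
4.33050 × 10^7 − 5.47788 × 10^6 ≈ 3.783 × 10^7 rpm.

3.783 × 10^7 rpm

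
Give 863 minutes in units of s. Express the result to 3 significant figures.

51800 s

1 min = 60.0000 s.
Then 863 × 60.0000 ≈ 51800 s.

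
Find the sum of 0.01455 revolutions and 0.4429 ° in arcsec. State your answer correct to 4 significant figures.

20450 arcsec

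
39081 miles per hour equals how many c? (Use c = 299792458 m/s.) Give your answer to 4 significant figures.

5.828 × 10^-5 c

1 mile per hour = 1.49116 × 10^-9 c.
39081 × 1.49116 × 10^-9 ≈ 5.828 × 10^-5 c.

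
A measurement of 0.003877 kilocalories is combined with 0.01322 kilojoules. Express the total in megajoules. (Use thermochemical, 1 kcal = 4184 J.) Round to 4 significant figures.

0.003877 kcal = 1.62214e-5 MJ and 0.01322 kJ = 1.32200e-5 MJ.
1.62214e-5 + 1.32200e-5 ≈ 2.944e-5 MJ.

2.944e-5 MJ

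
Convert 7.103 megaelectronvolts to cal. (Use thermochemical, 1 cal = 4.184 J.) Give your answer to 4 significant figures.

1 megaelectronvolt = 3.82929 × 10^-14 cal.
7.103 × 3.82929 × 10^-14 ≈ 2.720 × 10^-13 cal.

2.720 × 10^-13 cal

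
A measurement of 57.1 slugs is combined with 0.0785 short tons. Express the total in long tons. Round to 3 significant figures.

57.1 slug = 0.820151 long ton and 0.0785 short ton = 0.0700893 long ton.
0.820151 + 0.0700893 ≈ 0.890 long ton.

0.890 long tons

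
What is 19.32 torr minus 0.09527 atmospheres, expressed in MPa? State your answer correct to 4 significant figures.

-0.007077 MPa

19.32 torr = 0.00257579 MPa and 0.09527 atm = 0.00965323 MPa.
0.00257579 − 0.00965323 ≈ -0.007077 MPa.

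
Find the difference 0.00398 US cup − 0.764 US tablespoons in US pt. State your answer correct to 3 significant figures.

-0.0219 US pt

0.00398 US cup = 0.00199000 US pt and 0.764 US tbsp = 0.0238750 US pt.
0.00199000 − 0.0238750 ≈ -0.0219 US pt.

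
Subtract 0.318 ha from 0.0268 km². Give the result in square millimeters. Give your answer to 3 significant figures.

2.36e+10 mm²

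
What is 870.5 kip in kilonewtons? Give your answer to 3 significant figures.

3870 kN

1 kip = 4.44822 kilonewtons.
So 870.5 × 4.44822 ≈ 3870 kN.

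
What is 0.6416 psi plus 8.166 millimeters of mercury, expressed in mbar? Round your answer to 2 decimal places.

55.12 millibar

0.6416 psi = 44.2368 mbar and 8.166 mmHg = 10.8871 mbar.
44.2368 + 10.8871 ≈ 55.12 mbar.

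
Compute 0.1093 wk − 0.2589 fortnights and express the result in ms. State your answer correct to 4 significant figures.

0.1093 wk = 6.61046 × 10^7 ms and 0.2589 fortnight = 3.13165 × 10^8 ms.
6.61046 × 10^7 − 3.13165 × 10^8 ≈ -2.471 × 10^8 ms.

-2.471 × 10^8 ms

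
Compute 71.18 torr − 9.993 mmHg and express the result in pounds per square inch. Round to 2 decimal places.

1.18 pounds per square inch

71.18 torr = 1.37639 psi and 9.993 mmHg = 0.193232 psi.
1.37639 − 0.193232 ≈ 1.18 psi.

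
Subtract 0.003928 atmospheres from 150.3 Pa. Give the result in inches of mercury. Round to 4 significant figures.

-0.07315 inches of mercury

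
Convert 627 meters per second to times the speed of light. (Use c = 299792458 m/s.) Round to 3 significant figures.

2.09e-6 times the speed of light

1 meter per second = 3.33564e-9 c.
Thus 627 × 3.33564e-9 ≈ 2.09e-6 c.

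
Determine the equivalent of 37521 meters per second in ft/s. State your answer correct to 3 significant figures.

123000 ft/s

1 meter per second = 3.28084 feet per second.
So 37521 × 3.28084 ≈ 123000 ft/s.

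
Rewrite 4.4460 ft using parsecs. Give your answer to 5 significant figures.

4.3917 × 10^-17 parsecs

1 foot = 9.87790 × 10^-18 pc.
4.4460 × 9.87790 × 10^-18 ≈ 4.3917 × 10^-17 pc.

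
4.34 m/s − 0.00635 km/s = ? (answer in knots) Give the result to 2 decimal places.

-3.91 kn

4.34 m/s = 8.43629 kn and 0.00635 km/s = 12.3434 kn.
8.43629 − 12.3434 ≈ -3.91 kn.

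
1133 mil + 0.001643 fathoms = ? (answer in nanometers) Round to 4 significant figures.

3.178e+7 nanometers

1133 mil = 2.87782e+7 nm and 0.001643 fathom = 3.00472e+6 nm.
2.87782e+7 + 3.00472e+6 ≈ 3.178e+7 nm.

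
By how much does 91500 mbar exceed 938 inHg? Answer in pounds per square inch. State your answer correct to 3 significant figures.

91500 mbar = 1327.10 psi and 938 inHg = 460.703 psi.
1327.10 − 460.703 ≈ 866 psi.

866 pounds per square inch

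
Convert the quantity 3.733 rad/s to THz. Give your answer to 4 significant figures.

5.941 × 10^-13 terahertz

1 rad/s = 1.59155 × 10^-13 THz.
3.733 × 1.59155 × 10^-13 ≈ 5.941 × 10^-13 THz.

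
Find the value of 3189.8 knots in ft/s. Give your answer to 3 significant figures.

5380 feet per second

1 knot = 1.68781 feet per second.
Thus 3189.8 × 1.68781 ≈ 5380 ft/s.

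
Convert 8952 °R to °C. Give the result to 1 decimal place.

°R = (°C + 273.15) × 9/5.
Applying the formula gives 4700.2 °C.

4700.2 °C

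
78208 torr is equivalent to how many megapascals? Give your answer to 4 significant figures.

1 torr = 0.000133322 megapascals.
78208 × 0.000133322 ≈ 10.43 MPa.

10.43 MPa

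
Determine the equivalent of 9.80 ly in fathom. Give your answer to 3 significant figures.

1 light-year = 5.17319e+15 fathom.
9.80 × 5.17319e+15 ≈ 5.07e+16 fathom.

5.07e+16 fathoms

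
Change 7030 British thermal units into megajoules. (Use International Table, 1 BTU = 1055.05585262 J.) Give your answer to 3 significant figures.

7.42 MJ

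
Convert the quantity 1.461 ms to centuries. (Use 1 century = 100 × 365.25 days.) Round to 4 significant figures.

1 millisecond = 3.16881e-13 century.
1.461 × 3.16881e-13 ≈ 4.630e-13 century.

4.630e-13 century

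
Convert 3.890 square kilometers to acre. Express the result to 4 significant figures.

961.2 acres

1 km² = 247.105 acres.
Then 3.890 × 247.105 ≈ 961.2 acre.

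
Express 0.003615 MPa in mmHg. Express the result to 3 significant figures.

27.1 mmHg

1 megapascal = 7500.62 mmHg.
0.003615 × 7500.62 ≈ 27.1 mmHg.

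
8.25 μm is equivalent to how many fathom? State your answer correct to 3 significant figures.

4.51e-6 fathoms

1 μm = 5.46807e-7 fathom.
So 8.25 × 5.46807e-7 ≈ 4.51e-6 fathom.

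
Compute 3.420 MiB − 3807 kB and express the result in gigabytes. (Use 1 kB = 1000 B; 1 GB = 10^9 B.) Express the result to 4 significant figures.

-0.0002209 GB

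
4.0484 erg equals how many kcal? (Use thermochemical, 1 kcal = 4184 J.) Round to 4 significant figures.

1 erg = 2.39006e-11 kcal.
Thus 4.0484 × 2.39006e-11 ≈ 9.676e-11 kcal.

9.676e-11 kilocalories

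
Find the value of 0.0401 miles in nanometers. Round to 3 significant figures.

6.45 × 10^10 nanometers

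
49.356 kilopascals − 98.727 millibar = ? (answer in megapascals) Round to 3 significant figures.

0.0395 MPa

49.356 kPa = 0.0493560 MPa and 98.727 mbar = 0.00987270 MPa.
0.0493560 − 0.00987270 ≈ 0.0395 MPa.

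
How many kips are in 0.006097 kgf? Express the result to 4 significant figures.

1.344 × 10^-5 kip

1 kilogram-force = 0.00220462 kip.
Thus 0.006097 × 0.00220462 ≈ 1.344 × 10^-5 kip.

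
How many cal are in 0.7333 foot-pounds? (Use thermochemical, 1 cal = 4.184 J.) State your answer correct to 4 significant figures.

1 ft·lbf = 0.324048 cal.
Then 0.7333 × 0.324048 ≈ 0.2376 cal.

0.2376 cal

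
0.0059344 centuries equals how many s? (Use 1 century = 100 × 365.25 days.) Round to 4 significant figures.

1.873 × 10^7 s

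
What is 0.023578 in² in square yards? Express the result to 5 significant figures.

1 square inch = 0.000771605 square yards.
Thus 0.023578 × 0.000771605 ≈ 1.8193 × 10^-5 yd².

1.8193 × 10^-5 yd²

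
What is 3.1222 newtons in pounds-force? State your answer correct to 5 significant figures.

1 newton = 0.224809 lbf.
Thus 3.1222 × 0.224809 ≈ 0.70190 lbf.

0.70190 pounds-force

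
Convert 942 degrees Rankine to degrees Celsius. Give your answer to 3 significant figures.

°R = (°C + 273.15) × 9/5.
Applying the formula gives 250 °C.

250 degrees Celsius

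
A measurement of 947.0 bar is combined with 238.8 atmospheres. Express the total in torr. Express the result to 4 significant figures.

947.0 bar = 710308 torr and 238.8 atm = 181488 torr.
710308 + 181488 ≈ 891800 torr.

891800 torr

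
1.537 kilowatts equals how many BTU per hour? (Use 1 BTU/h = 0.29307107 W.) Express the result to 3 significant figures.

1 kilowatt = 3412.14 BTU/h.
Thus 1.537 × 3412.14 ≈ 5240 BTU/h.

5240 BTU per hour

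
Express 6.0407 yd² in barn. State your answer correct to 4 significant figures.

1 square yard = 8.36127 × 10^27 barn.
Then 6.0407 × 8.36127 × 10^27 ≈ 5.051 × 10^28 barn.

5.051 × 10^28 barns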